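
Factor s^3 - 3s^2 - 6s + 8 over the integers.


Try integer roots (divisors of 8). s=4: p(4)=0.
Divide out (s - 4): quotient is s^2 + s - 2.
Factor the quadratic: (s + 2)(s - 1)
Result: (s - 4)(s + 2)(s - 1)


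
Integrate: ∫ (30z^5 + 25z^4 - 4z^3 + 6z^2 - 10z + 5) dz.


Reverse power rule on each term:
  ∫ 30z^5 dz = 5z^6
  ∫ 25z^4 dz = 5z^5
  ∫ -4z^3 dz = -z^4
  ∫ 6z^2 dz = 2z^3
  ∫ -10z dz = -5z^2
  ∫ 5 dz = 5z
F(z) = 5z^6 + 5z^5 - z^4 + 2z^3 - 5z^2 + 5z + C


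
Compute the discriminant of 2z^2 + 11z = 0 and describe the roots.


D = b^2 - 4ac = (11)^2 - 4(2)(0) = 121 = 121
Since D > 0: two distinct rational roots


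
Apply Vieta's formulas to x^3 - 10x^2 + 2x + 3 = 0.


Monic cubic x^3+bx^2+cx+d=0: sum=-b, pairwise sum=c, product=-d.
b=-10, c=2, d=3
r1+r2+r3 = 10
r1r2+r1r3+r2r3 = 2
r1r2r3 = -3


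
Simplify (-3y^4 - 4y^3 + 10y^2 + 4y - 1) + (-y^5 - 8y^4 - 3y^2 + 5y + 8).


Align terms by degree and add:
  -3y^4 - 4y^3 + 10y^2 + 4y - 1
  -y^5 - 8y^4 - 3y^2 + 5y + 8
= -y^5 - 11y^4 - 4y^3 + 7y^2 + 9y + 7


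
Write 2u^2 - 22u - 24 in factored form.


Roots satisfy r1 + r2 = -b/a = 11 and r1*r2 = c/a = -12.
So r1 = 12, r2 = -1.
2u^2 - 22u - 24 = 2(u - r1)(u - r2) = 2(u - 12)(u + 1)


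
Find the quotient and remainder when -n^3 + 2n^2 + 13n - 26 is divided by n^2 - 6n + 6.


(-n^3 + 2n^2 + 13n - 26) / (n^2 - 6n + 6)
Step 1: -n * (n^2 - 6n + 6) = -n^3 + 6n^2 - 6n; subtract.
Step 2: -4 * (n^2 - 6n + 6) = -4n^2 + 24n - 24; subtract.
Quotient: -n - 4, Remainder: -5n - 2


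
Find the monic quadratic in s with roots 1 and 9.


p(s) = (s - 1)(s - 9)
Expand: s^2 - 10s + 9


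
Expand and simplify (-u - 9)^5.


Expand (-u - 9)^5 by repeated multiplication:
  (-u - 9)^2 = u^2 + 18u + 81
  (-u - 9)^3 = -u^3 - 27u^2 - 243u - 729
  (-u - 9)^4 = u^4 + 36u^3 + 486u^2 + 2916u + 6561
= -u^5 - 45u^4 - 810u^3 - 7290u^2 - 32805u - 59049


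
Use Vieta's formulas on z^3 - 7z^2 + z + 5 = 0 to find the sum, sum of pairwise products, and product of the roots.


Monic cubic z^3+bz^2+cz+d=0: sum=-b, pairwise sum=c, product=-d.
b=-7, c=1, d=5
r1+r2+r3 = 7
r1r2+r1r3+r2r3 = 1
r1r2r3 = -5


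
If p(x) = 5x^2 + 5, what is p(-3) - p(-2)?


p(-3) = 50
p(-2) = 25
p(-3) - p(-2) = 50 - 25 = 25


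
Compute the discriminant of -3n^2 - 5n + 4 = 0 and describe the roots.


D = b^2 - 4ac = (-5)^2 - 4(-3)(4) = 25 + 48 = 73
Since D > 0: two distinct irrational roots


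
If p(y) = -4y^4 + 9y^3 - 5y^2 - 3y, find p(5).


Using direct substitution:
  -4 * (5)^4 = -2500
  9 * (5)^3 = 1125
  -5 * (5)^2 = -125
  -3 * (5)^1 = -15
  constant: 0
Sum = -2500 + 1125 - 125 - 15 + 0 = -1515


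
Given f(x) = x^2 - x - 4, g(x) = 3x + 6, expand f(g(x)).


Substitute g(x) into f:
f(g(x)) = 1*(3x + 6)^2 + (-1)*(3x + 6) + (-4)
(3x + 6)^2 = 9x^2 + 36x + 36
Expand and combine: 9x^2 + 33x + 26


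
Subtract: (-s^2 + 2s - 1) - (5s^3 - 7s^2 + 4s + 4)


Distribute the minus sign:
  (-s^2 + 2s - 1)
- (5s^3 - 7s^2 + 4s + 4)
Negate second polynomial: -5s^3 + 7s^2 - 4s - 4
Add: -5s^3 + 6s^2 - 2s - 5


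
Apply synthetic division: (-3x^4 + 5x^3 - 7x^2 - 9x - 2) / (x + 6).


Synthetic division with c = -6. Coefficients: -3, 5, -7, -9, -2
Bring down -3.
  -3 * -6 = 18; 18 + 5 = 23
  23 * -6 = -138; -138 - 7 = -145
  -145 * -6 = 870; 870 - 9 = 861
  861 * -6 = -5166; -5166 - 2 = -5168
Quotient: -3x^3 + 23x^2 - 145x + 861, Remainder: -5168


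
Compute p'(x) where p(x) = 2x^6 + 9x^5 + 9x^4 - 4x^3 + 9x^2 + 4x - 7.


Apply the power rule term by term:
  d/dx(2x^6) = 12x^5
  d/dx(9x^5) = 45x^4
  d/dx(9x^4) = 36x^3
  d/dx(-4x^3) = -12x^2
  d/dx(9x^2) = 18x
  d/dx(4x) = 4
  d/dx(-7) = 0
p'(x) = 12x^5 + 45x^4 + 36x^3 - 12x^2 + 18x + 4


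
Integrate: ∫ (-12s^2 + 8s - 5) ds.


Reverse power rule on each term:
  ∫ -12s^2 ds = -4s^3
  ∫ 8s ds = 4s^2
  ∫ -5 ds = -5s
F(s) = -4s^3 + 4s^2 - 5s + C


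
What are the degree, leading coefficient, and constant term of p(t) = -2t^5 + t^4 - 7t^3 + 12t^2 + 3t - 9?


Highest power of t is 5, with coefficient -2. Constant term is -9.
Degree = 5, leading coefficient = -2, constant term = -9


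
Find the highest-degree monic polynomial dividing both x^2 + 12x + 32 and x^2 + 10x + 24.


Factor each:
  x^2 + 12x + 32 = (x + 4)(x + 8)
  x^2 + 10x + 24 = (x + 4)(x + 6)
Common monic factor: x + 4


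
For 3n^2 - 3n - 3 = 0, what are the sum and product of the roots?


For an^2+bn+c=0: sum = -b/a, product = c/a.
a=3, b=-3, c=-3
Sum = -(-3)/3 = 1
Product = (-3)/3 = -1


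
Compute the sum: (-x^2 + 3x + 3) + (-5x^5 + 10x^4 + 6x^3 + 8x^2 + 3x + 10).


Align terms by degree and add:
  -x^2 + 3x + 3
  -5x^5 + 10x^4 + 6x^3 + 8x^2 + 3x + 10
= -5x^5 + 10x^4 + 6x^3 + 7x^2 + 6x + 13


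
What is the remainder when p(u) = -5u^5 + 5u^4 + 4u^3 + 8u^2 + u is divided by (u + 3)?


By the Remainder Theorem, the remainder equals p(-3):
  -5*(-3)^5 = 1215
  5*(-3)^4 = 405
  4*(-3)^3 = -108
  8*(-3)^2 = 72
  1*(-3)^1 = -3
  constant: 0
Sum: 1215 + 405 - 108 + 72 - 3 + 0 = 1581


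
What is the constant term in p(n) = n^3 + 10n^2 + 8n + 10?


Read off the constant term: 10


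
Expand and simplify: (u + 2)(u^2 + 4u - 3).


Distribute each term of the first polynomial:
  (u)(u^2 + 4u - 3) = u^3 + 4u^2 - 3u
  (2)(u^2 + 4u - 3) = 2u^2 + 8u - 6
Sum: u^3 + 6u^2 + 5u - 6


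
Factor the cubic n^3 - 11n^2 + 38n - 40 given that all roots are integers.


Try integer roots (divisors of -40). n=2: p(2)=0.
Divide out (n - 2): quotient is n^2 - 9n + 20.
Factor the quadratic: (n - 5)(n - 4)
Result: (n - 2)(n - 5)(n - 4)


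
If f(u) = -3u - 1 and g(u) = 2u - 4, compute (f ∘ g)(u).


Substitute g(u) into f:
f(g(u)) = -3*(2u - 4) + (-1)
Expand and combine: -6u + 11


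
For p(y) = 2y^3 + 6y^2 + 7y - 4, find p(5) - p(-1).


p(5) = 431
p(-1) = -7
p(5) - p(-1) = 431 + 7 = 438


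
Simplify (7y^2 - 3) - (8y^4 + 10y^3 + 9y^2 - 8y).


Distribute the minus sign:
  (7y^2 - 3)
- (8y^4 + 10y^3 + 9y^2 - 8y)
Negate second polynomial: -8y^4 - 10y^3 - 9y^2 + 8y
Add: -8y^4 - 10y^3 - 2y^2 + 8y - 3


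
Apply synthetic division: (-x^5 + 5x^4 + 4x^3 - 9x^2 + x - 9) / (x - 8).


Synthetic division with c = 8. Coefficients: -1, 5, 4, -9, 1, -9
Bring down -1.
  -1 * 8 = -8; -8 + 5 = -3
  -3 * 8 = -24; -24 + 4 = -20
  -20 * 8 = -160; -160 - 9 = -169
  -169 * 8 = -1352; -1352 + 1 = -1351
  -1351 * 8 = -10808; -10808 - 9 = -10817
Quotient: -x^4 - 3x^3 - 20x^2 - 169x - 1351, Remainder: -10817


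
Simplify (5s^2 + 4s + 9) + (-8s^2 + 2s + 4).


Align terms by degree and add:
  5s^2 + 4s + 9
  -8s^2 + 2s + 4
= -3s^2 + 6s + 13


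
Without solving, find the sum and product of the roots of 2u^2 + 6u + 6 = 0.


For au^2+bu+c=0: sum = -b/a, product = c/a.
a=2, b=6, c=6
Sum = -(6)/2 = -3
Product = (6)/2 = 3


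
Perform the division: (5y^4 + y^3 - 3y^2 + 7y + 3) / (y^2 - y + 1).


(5y^4 + y^3 - 3y^2 + 7y + 3) / (y^2 - y + 1)
Step 1: 5y^2 * (y^2 - y + 1) = 5y^4 - 5y^3 + 5y^2; subtract.
Step 2: 6y * (y^2 - y + 1) = 6y^3 - 6y^2 + 6y; subtract.
Step 3: -2 * (y^2 - y + 1) = -2y^2 + 2y - 2; subtract.
Quotient: 5y^2 + 6y - 2, Remainder: -y + 5


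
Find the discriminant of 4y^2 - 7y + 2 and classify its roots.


D = b^2 - 4ac = (-7)^2 - 4(4)(2) = 49 - 32 = 17
Since D > 0: two distinct irrational roots


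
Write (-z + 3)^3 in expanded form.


Expand (-z + 3)^3 by repeated multiplication:
  (-z + 3)^2 = z^2 - 6z + 9
= -z^3 + 9z^2 - 27z + 27


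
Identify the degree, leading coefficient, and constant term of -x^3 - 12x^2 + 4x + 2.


Highest power of x is 3, with coefficient -1. Constant term is 2.
Degree = 3, leading coefficient = -1, constant term = 2


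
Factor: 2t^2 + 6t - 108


Roots satisfy r1 + r2 = -b/a = -3 and r1*r2 = c/a = -54.
So r1 = -9, r2 = 6.
2t^2 + 6t - 108 = 2(t - r1)(t - r2) = 2(t + 9)(t - 6)


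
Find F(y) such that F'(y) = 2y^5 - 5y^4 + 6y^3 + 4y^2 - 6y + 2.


Reverse power rule on each term:
  ∫ 2y^5 dy = (1/3)y^6
  ∫ -5y^4 dy = -y^5
  ∫ 6y^3 dy = (3/2)y^4
  ∫ 4y^2 dy = (4/3)y^3
  ∫ -6y dy = -3y^2
  ∫ 2 dy = 2y
F(y) = (1/3)y^6 - y^5 + (3/2)y^4 + (4/3)y^3 - 3y^2 + 2y + C


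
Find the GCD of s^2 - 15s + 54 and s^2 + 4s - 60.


Factor each:
  s^2 - 15s + 54 = (s - 6)(s - 9)
  s^2 + 4s - 60 = (s - 6)(s + 10)
Common monic factor: s - 6


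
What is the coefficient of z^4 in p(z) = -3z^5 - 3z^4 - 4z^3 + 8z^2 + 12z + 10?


Read off the coefficient of z^4: -3


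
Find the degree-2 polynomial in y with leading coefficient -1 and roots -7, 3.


p(y) = -(y + 7)(y - 3)
Expand: -y^2 - 4y + 21


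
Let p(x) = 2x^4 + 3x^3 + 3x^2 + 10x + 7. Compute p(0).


Using direct substitution:
  2 * (0)^4 = 0
  3 * (0)^3 = 0
  3 * (0)^2 = 0
  10 * (0)^1 = 0
  constant: 7
Sum = 0 + 0 + 0 + 0 + 7 = 7


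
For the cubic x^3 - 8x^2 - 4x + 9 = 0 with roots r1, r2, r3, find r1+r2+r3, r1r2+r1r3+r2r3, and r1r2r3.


Monic cubic x^3+bx^2+cx+d=0: sum=-b, pairwise sum=c, product=-d.
b=-8, c=-4, d=9
r1+r2+r3 = 8
r1r2+r1r3+r2r3 = -4
r1r2r3 = -9


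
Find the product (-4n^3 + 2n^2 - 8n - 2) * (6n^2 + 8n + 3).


Distribute each term of the first polynomial:
  (-4n^3)(6n^2 + 8n + 3) = -24n^5 - 32n^4 - 12n^3
  (2n^2)(6n^2 + 8n + 3) = 12n^4 + 16n^3 + 6n^2
  (-8n)(6n^2 + 8n + 3) = -48n^3 - 64n^2 - 24n
  (-2)(6n^2 + 8n + 3) = -12n^2 - 16n - 6
Sum: -24n^5 - 20n^4 - 44n^3 - 70n^2 - 40n - 6


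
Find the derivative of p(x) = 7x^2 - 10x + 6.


Apply the power rule term by term:
  d/dx(7x^2) = 14x
  d/dx(-10x) = -10
  d/dx(6) = 0
p'(x) = 14x - 10


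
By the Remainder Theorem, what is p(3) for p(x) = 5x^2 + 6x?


By the Remainder Theorem, the remainder equals p(3):
  5*(3)^2 = 45
  6*(3)^1 = 18
  constant: 0
Sum: 45 + 18 + 0 = 63


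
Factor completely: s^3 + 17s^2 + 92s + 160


Try integer roots (divisors of 160). s=-4: p(-4)=0.
Divide out (s + 4): quotient is s^2 + 13s + 40.
Factor the quadratic: (s + 5)(s + 8)
Result: (s + 4)(s + 5)(s + 8)


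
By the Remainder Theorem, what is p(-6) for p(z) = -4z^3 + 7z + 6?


By the Remainder Theorem, the remainder equals p(-6):
  -4*(-6)^3 = 864
  0*(-6)^2 = 0
  7*(-6)^1 = -42
  constant: 6
Sum: 864 + 0 - 42 + 6 = 828


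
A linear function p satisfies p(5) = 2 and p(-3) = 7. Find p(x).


p(x) = mx + b. Using p(5)=2, p(-3)=7:
m = (2 - 7)/(5 + 3) = -5/8 = -5/8
b = 2 - m*(5) = 2 + 25/8 = 41/8
p(x) = -(5/8)x + (41/8)


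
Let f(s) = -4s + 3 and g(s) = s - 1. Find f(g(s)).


Substitute g(s) into f:
f(g(s)) = -4*(s - 1) + 3
Expand and combine: -4s + 7


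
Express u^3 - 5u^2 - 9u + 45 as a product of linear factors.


Try integer roots (divisors of 45). u=5: p(5)=0.
Divide out (u - 5): quotient is u^2 - 9.
Factor the quadratic: (u + 3)(u - 3)
Result: (u - 5)(u + 3)(u - 3)


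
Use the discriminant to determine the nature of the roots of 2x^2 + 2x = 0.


D = b^2 - 4ac = (2)^2 - 4(2)(0) = 4 = 4
Since D > 0: two distinct rational roots


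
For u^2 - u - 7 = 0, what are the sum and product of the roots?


For au^2+bu+c=0: sum = -b/a, product = c/a.
a=1, b=-1, c=-7
Sum = -(-1)/1 = 1
Product = (-7)/1 = -7


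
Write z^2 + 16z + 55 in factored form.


Roots satisfy r1 + r2 = -b/a = -16 and r1*r2 = c/a = 55.
So r1 = -5, r2 = -11.
z^2 + 16z + 55 = (z - r1)(z - r2) = (z + 5)(z + 11)


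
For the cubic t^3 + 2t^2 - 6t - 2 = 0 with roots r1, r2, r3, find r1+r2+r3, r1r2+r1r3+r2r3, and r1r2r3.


Monic cubic t^3+bt^2+ct+d=0: sum=-b, pairwise sum=c, product=-d.
b=2, c=-6, d=-2
r1+r2+r3 = -2
r1r2+r1r3+r2r3 = -6
r1r2r3 = 2


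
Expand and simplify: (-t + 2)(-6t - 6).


Distribute each term of the first polynomial:
  (-t)(-6t - 6) = 6t^2 + 6t
  (2)(-6t - 6) = -12t - 12
Sum: 6t^2 - 6t - 12


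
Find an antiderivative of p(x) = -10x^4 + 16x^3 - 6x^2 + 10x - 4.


Reverse power rule on each term:
  ∫ -10x^4 dx = -2x^5
  ∫ 16x^3 dx = 4x^4
  ∫ -6x^2 dx = -2x^3
  ∫ 10x dx = 5x^2
  ∫ -4 dx = -4x
F(x) = -2x^5 + 4x^4 - 2x^3 + 5x^2 - 4x + C


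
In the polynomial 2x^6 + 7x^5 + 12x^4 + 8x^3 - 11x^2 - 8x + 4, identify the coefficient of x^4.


Read off the coefficient of x^4: 12


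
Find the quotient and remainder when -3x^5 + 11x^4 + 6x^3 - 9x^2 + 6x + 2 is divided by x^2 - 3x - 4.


(-3x^5 + 11x^4 + 6x^3 - 9x^2 + 6x + 2) / (x^2 - 3x - 4)
Step 1: -3x^3 * (x^2 - 3x - 4) = -3x^5 + 9x^4 + 12x^3; subtract.
Step 2: 2x^2 * (x^2 - 3x - 4) = 2x^4 - 6x^3 - 8x^2; subtract.
Step 3: 0 * (x^2 - 3x - 4) = 0; subtract.
Step 4: -1 * (x^2 - 3x - 4) = -x^2 + 3x + 4; subtract.
Quotient: -3x^3 + 2x^2 - 1, Remainder: 3x - 2


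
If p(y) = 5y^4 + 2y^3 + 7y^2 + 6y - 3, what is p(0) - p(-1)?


p(0) = -3
p(-1) = 1
p(0) - p(-1) = -3 - 1 = -4


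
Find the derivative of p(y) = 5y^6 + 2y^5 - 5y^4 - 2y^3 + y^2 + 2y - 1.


Apply the power rule term by term:
  d/dy(5y^6) = 30y^5
  d/dy(2y^5) = 10y^4
  d/dy(-5y^4) = -20y^3
  d/dy(-2y^3) = -6y^2
  d/dy(y^2) = 2y
  d/dy(2y) = 2
  d/dy(-1) = 0
p'(y) = 30y^5 + 10y^4 - 20y^3 - 6y^2 + 2y + 2


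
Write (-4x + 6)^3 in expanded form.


Expand (-4x + 6)^3 by repeated multiplication:
  (-4x + 6)^2 = 16x^2 - 48x + 36
= -64x^3 + 288x^2 - 432x + 216


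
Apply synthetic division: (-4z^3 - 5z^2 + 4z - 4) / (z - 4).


Synthetic division with c = 4. Coefficients: -4, -5, 4, -4
Bring down -4.
  -4 * 4 = -16; -16 - 5 = -21
  -21 * 4 = -84; -84 + 4 = -80
  -80 * 4 = -320; -320 - 4 = -324
Quotient: -4z^2 - 21z - 80, Remainder: -324


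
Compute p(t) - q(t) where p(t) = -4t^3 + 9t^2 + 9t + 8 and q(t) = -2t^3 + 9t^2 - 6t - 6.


Distribute the minus sign:
  (-4t^3 + 9t^2 + 9t + 8)
- (-2t^3 + 9t^2 - 6t - 6)
Negate second polynomial: 2t^3 - 9t^2 + 6t + 6
Add: -2t^3 + 15t + 14


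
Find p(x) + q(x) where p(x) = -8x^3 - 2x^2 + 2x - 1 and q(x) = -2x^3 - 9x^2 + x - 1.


Align terms by degree and add:
  -8x^3 - 2x^2 + 2x - 1
  -2x^3 - 9x^2 + x - 1
= -10x^3 - 11x^2 + 3x - 2


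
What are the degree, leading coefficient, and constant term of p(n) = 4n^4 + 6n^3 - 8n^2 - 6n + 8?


Highest power of n is 4, with coefficient 4. Constant term is 8.
Degree = 4, leading coefficient = 4, constant term = 8


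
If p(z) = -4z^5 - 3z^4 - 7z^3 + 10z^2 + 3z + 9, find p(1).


Using direct substitution:
  -4 * (1)^5 = -4
  -3 * (1)^4 = -3
  -7 * (1)^3 = -7
  10 * (1)^2 = 10
  3 * (1)^1 = 3
  constant: 9
Sum = -4 - 3 - 7 + 10 + 3 + 9 = 8


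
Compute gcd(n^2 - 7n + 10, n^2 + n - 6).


Factor each:
  n^2 - 7n + 10 = (n - 2)(n - 5)
  n^2 + n - 6 = (n - 2)(n + 3)
Common monic factor: n - 2


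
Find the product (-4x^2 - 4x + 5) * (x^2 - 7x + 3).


Distribute each term of the first polynomial:
  (-4x^2)(x^2 - 7x + 3) = -4x^4 + 28x^3 - 12x^2
  (-4x)(x^2 - 7x + 3) = -4x^3 + 28x^2 - 12x
  (5)(x^2 - 7x + 3) = 5x^2 - 35x + 15
Sum: -4x^4 + 24x^3 + 21x^2 - 47x + 15


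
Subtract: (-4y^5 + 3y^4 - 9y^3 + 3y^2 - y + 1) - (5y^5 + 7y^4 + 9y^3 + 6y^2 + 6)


Distribute the minus sign:
  (-4y^5 + 3y^4 - 9y^3 + 3y^2 - y + 1)
- (5y^5 + 7y^4 + 9y^3 + 6y^2 + 6)
Negate second polynomial: -5y^5 - 7y^4 - 9y^3 - 6y^2 - 6
Add: -9y^5 - 4y^4 - 18y^3 - 3y^2 - y - 5


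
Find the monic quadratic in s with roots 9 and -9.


p(s) = (s - 9)(s + 9)
Expand: s^2 - 81


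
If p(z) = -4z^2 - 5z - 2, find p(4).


Using direct substitution:
  -4 * (4)^2 = -64
  -5 * (4)^1 = -20
  constant: -2
Sum = -64 - 20 - 2 = -86


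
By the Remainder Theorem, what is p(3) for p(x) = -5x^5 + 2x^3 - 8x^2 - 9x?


By the Remainder Theorem, the remainder equals p(3):
  -5*(3)^5 = -1215
  0*(3)^4 = 0
  2*(3)^3 = 54
  -8*(3)^2 = -72
  -9*(3)^1 = -27
  constant: 0
Sum: -1215 + 0 + 54 - 72 - 27 + 0 = -1260


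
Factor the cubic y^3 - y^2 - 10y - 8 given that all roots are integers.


Try integer roots (divisors of -8). y=-1: p(-1)=0.
Divide out (y + 1): quotient is y^2 - 2y - 8.
Factor the quadratic: (y + 2)(y - 4)
Result: (y + 1)(y + 2)(y - 4)


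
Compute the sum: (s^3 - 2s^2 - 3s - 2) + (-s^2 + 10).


Align terms by degree and add:
  s^3 - 2s^2 - 3s - 2
  -s^2 + 10
= s^3 - 3s^2 - 3s + 8


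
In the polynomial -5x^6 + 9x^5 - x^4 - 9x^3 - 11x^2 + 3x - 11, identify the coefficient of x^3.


Read off the coefficient of x^3: -9


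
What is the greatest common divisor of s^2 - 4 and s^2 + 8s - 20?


Factor each:
  s^2 - 4 = (s - 2)(s + 2)
  s^2 + 8s - 20 = (s - 2)(s + 10)
Common monic factor: s - 2


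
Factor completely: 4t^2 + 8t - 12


Roots satisfy r1 + r2 = -b/a = -2 and r1*r2 = c/a = -3.
So r1 = -3, r2 = 1.
4t^2 + 8t - 12 = 4(t - r1)(t - r2) = 4(t + 3)(t - 1)


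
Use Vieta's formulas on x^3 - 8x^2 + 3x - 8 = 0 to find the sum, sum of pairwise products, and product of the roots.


Monic cubic x^3+bx^2+cx+d=0: sum=-b, pairwise sum=c, product=-d.
b=-8, c=3, d=-8
r1+r2+r3 = 8
r1r2+r1r3+r2r3 = 3
r1r2r3 = 8


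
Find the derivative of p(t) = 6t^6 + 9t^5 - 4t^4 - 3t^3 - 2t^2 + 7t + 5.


Apply the power rule term by term:
  d/dt(6t^6) = 36t^5
  d/dt(9t^5) = 45t^4
  d/dt(-4t^4) = -16t^3
  d/dt(-3t^3) = -9t^2
  d/dt(-2t^2) = -4t
  d/dt(7t) = 7
  d/dt(5) = 0
p'(t) = 36t^5 + 45t^4 - 16t^3 - 9t^2 - 4t + 7


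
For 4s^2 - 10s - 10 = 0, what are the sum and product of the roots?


For as^2+bs+c=0: sum = -b/a, product = c/a.
a=4, b=-10, c=-10
Sum = -(-10)/4 = 5/2
Product = (-10)/4 = -5/2


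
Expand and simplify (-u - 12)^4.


Expand (-u - 12)^4 by repeated multiplication:
  (-u - 12)^2 = u^2 + 24u + 144
  (-u - 12)^3 = -u^3 - 36u^2 - 432u - 1728
= u^4 + 48u^3 + 864u^2 + 6912u + 20736


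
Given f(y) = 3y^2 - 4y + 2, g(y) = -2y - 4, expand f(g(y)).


Substitute g(y) into f:
f(g(y)) = 3*(-2y - 4)^2 + (-4)*(-2y - 4) + 2
(-2y - 4)^2 = 4y^2 + 16y + 16
Expand and combine: 12y^2 + 56y + 66


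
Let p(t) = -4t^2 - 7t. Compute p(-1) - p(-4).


p(-1) = 3
p(-4) = -36
p(-1) - p(-4) = 3 + 36 = 39


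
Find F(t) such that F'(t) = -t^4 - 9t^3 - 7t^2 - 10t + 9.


Reverse power rule on each term:
  ∫ -t^4 dt = -(1/5)t^5
  ∫ -9t^3 dt = -(9/4)t^4
  ∫ -7t^2 dt = -(7/3)t^3
  ∫ -10t dt = -5t^2
  ∫ 9 dt = 9t
F(t) = -(1/5)t^5 - (9/4)t^4 - (7/3)t^3 - 5t^2 + 9t + C


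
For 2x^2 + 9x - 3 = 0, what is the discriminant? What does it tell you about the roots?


D = b^2 - 4ac = (9)^2 - 4(2)(-3) = 81 + 24 = 105
Since D > 0: two distinct irrational roots


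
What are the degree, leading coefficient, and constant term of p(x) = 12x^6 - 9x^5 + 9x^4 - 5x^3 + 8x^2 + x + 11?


Highest power of x is 6, with coefficient 12. Constant term is 11.
Degree = 6, leading coefficient = 12, constant term = 11


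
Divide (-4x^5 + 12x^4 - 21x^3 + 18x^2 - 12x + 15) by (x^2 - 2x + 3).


(-4x^5 + 12x^4 - 21x^3 + 18x^2 - 12x + 15) / (x^2 - 2x + 3)
Step 1: -4x^3 * (x^2 - 2x + 3) = -4x^5 + 8x^4 - 12x^3; subtract.
Step 2: 4x^2 * (x^2 - 2x + 3) = 4x^4 - 8x^3 + 12x^2; subtract.
Step 3: -x * (x^2 - 2x + 3) = -x^3 + 2x^2 - 3x; subtract.
Step 4: 4 * (x^2 - 2x + 3) = 4x^2 - 8x + 12; subtract.
Quotient: -4x^3 + 4x^2 - x + 4, Remainder: -x + 3


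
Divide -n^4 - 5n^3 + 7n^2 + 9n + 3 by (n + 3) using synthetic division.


Synthetic division with c = -3. Coefficients: -1, -5, 7, 9, 3
Bring down -1.
  -1 * -3 = 3; 3 - 5 = -2
  -2 * -3 = 6; 6 + 7 = 13
  13 * -3 = -39; -39 + 9 = -30
  -30 * -3 = 90; 90 + 3 = 93
Quotient: -n^3 - 2n^2 + 13n - 30, Remainder: 93


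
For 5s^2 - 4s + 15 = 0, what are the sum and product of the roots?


For as^2+bs+c=0: sum = -b/a, product = c/a.
a=5, b=-4, c=15
Sum = -(-4)/5 = 4/5
Product = (15)/5 = 3


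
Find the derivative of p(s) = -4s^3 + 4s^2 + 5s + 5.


Apply the power rule term by term:
  d/ds(-4s^3) = -12s^2
  d/ds(4s^2) = 8s
  d/ds(5s) = 5
  d/ds(5) = 0
p'(s) = -12s^2 + 8s + 5


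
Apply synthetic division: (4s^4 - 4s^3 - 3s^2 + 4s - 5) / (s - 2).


Synthetic division with c = 2. Coefficients: 4, -4, -3, 4, -5
Bring down 4.
  4 * 2 = 8; 8 - 4 = 4
  4 * 2 = 8; 8 - 3 = 5
  5 * 2 = 10; 10 + 4 = 14
  14 * 2 = 28; 28 - 5 = 23
Quotient: 4s^3 + 4s^2 + 5s + 14, Remainder: 23


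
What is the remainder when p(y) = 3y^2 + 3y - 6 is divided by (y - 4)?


By the Remainder Theorem, the remainder equals p(4):
  3*(4)^2 = 48
  3*(4)^1 = 12
  constant: -6
Sum: 48 + 12 - 6 = 54


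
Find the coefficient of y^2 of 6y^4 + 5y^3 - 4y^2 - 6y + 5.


Read off the coefficient of y^2: -4


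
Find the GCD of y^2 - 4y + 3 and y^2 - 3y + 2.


Factor each:
  y^2 - 4y + 3 = (y - 1)(y - 3)
  y^2 - 3y + 2 = (y - 1)(y - 2)
Common monic factor: y - 1


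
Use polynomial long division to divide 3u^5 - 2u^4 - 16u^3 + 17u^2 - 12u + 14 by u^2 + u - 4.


(3u^5 - 2u^4 - 16u^3 + 17u^2 - 12u + 14) / (u^2 + u - 4)
Step 1: 3u^3 * (u^2 + u - 4) = 3u^5 + 3u^4 - 12u^3; subtract.
Step 2: -5u^2 * (u^2 + u - 4) = -5u^4 - 5u^3 + 20u^2; subtract.
Step 3: u * (u^2 + u - 4) = u^3 + u^2 - 4u; subtract.
Step 4: -4 * (u^2 + u - 4) = -4u^2 - 4u + 16; subtract.
Quotient: 3u^3 - 5u^2 + u - 4, Remainder: -4u - 2


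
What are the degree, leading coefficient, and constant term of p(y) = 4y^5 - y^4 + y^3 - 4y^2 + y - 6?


Highest power of y is 5, with coefficient 4. Constant term is -6.
Degree = 5, leading coefficient = 4, constant term = -6


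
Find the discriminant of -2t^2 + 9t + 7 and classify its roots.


D = b^2 - 4ac = (9)^2 - 4(-2)(7) = 81 + 56 = 137
Since D > 0: two distinct irrational roots


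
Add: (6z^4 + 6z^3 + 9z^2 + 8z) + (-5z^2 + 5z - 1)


Align terms by degree and add:
  6z^4 + 6z^3 + 9z^2 + 8z
  -5z^2 + 5z - 1
= 6z^4 + 6z^3 + 4z^2 + 13z - 1


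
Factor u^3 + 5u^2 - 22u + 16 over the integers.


Try integer roots (divisors of 16). u=-8: p(-8)=0.
Divide out (u + 8): quotient is u^2 - 3u + 2.
Factor the quadratic: (u - 1)(u - 2)
Result: (u + 8)(u - 1)(u - 2)


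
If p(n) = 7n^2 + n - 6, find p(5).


Using direct substitution:
  7 * (5)^2 = 175
  1 * (5)^1 = 5
  constant: -6
Sum = 175 + 5 - 6 = 174


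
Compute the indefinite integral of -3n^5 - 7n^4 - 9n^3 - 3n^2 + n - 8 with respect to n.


Reverse power rule on each term:
  ∫ -3n^5 dn = -(1/2)n^6
  ∫ -7n^4 dn = -(7/5)n^5
  ∫ -9n^3 dn = -(9/4)n^4
  ∫ -3n^2 dn = -n^3
  ∫ n dn = (1/2)n^2
  ∫ -8 dn = -8n
F(n) = -(1/2)n^6 - (7/5)n^5 - (9/4)n^4 - n^3 + (1/2)n^2 - 8n + C


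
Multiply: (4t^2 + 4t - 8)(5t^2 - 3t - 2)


Distribute each term of the first polynomial:
  (4t^2)(5t^2 - 3t - 2) = 20t^4 - 12t^3 - 8t^2
  (4t)(5t^2 - 3t - 2) = 20t^3 - 12t^2 - 8t
  (-8)(5t^2 - 3t - 2) = -40t^2 + 24t + 16
Sum: 20t^4 + 8t^3 - 60t^2 + 16t + 16


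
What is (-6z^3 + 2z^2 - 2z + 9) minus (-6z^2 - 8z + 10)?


Distribute the minus sign:
  (-6z^3 + 2z^2 - 2z + 9)
- (-6z^2 - 8z + 10)
Negate second polynomial: 6z^2 + 8z - 10
Add: -6z^3 + 8z^2 + 6z - 1


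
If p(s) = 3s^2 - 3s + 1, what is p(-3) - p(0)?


p(-3) = 37
p(0) = 1
p(-3) - p(0) = 37 - 1 = 36


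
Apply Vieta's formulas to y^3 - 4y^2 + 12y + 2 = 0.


Monic cubic y^3+by^2+cy+d=0: sum=-b, pairwise sum=c, product=-d.
b=-4, c=12, d=2
r1+r2+r3 = 4
r1r2+r1r3+r2r3 = 12
r1r2r3 = -2


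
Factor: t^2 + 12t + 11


Roots satisfy r1 + r2 = -b/a = -12 and r1*r2 = c/a = 11.
So r1 = -1, r2 = -11.
t^2 + 12t + 11 = (t - r1)(t - r2) = (t + 1)(t + 11)


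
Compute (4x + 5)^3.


Expand (4x + 5)^3 by repeated multiplication:
  (4x + 5)^2 = 16x^2 + 40x + 25
= 64x^3 + 240x^2 + 300x + 125


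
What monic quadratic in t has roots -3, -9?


p(t) = (t + 3)(t + 9)
Expand: t^2 + 12t + 27


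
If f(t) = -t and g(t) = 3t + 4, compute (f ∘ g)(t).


Substitute g(t) into f:
f(g(t)) = -1*(3t + 4)
Expand and combine: -3t - 4


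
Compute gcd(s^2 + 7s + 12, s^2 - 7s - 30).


Factor each:
  s^2 + 7s + 12 = (s + 3)(s + 4)
  s^2 - 7s - 30 = (s + 3)(s - 10)
Common monic factor: s + 3


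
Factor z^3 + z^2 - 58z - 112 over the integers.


Try integer roots (divisors of -112). z=-7: p(-7)=0.
Divide out (z + 7): quotient is z^2 - 6z - 16.
Factor the quadratic: (z + 2)(z - 8)
Result: (z + 7)(z + 2)(z - 8)


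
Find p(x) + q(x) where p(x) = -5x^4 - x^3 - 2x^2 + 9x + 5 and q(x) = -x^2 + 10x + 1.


Align terms by degree and add:
  -5x^4 - x^3 - 2x^2 + 9x + 5
  -x^2 + 10x + 1
= -5x^4 - x^3 - 3x^2 + 19x + 6


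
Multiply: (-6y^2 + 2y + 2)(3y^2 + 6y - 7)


Distribute each term of the first polynomial:
  (-6y^2)(3y^2 + 6y - 7) = -18y^4 - 36y^3 + 42y^2
  (2y)(3y^2 + 6y - 7) = 6y^3 + 12y^2 - 14y
  (2)(3y^2 + 6y - 7) = 6y^2 + 12y - 14
Sum: -18y^4 - 30y^3 + 60y^2 - 2y - 14


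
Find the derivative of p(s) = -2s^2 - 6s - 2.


Apply the power rule term by term:
  d/ds(-2s^2) = -4s
  d/ds(-6s) = -6
  d/ds(-2) = 0
p'(s) = -4s - 6


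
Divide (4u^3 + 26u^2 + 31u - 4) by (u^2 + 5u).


(4u^3 + 26u^2 + 31u - 4) / (u^2 + 5u)
Step 1: 4u * (u^2 + 5u) = 4u^3 + 20u^2; subtract.
Step 2: 6 * (u^2 + 5u) = 6u^2 + 30u; subtract.
Quotient: 4u + 6, Remainder: u - 4


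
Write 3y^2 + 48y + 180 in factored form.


Roots satisfy r1 + r2 = -b/a = -16 and r1*r2 = c/a = 60.
So r1 = -10, r2 = -6.
3y^2 + 48y + 180 = 3(y - r1)(y - r2) = 3(y + 10)(y + 6)


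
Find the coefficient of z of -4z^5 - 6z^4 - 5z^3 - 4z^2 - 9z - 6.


Read off the coefficient of z: -9


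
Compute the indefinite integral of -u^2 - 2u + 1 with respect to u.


Reverse power rule on each term:
  ∫ -u^2 du = -(1/3)u^3
  ∫ -2u du = -u^2
  ∫ 1 du = u
F(u) = -(1/3)u^3 - u^2 + u + C


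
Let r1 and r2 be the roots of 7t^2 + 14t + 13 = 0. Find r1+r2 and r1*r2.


For at^2+bt+c=0: sum = -b/a, product = c/a.
a=7, b=14, c=13
Sum = -(14)/7 = -2
Product = (13)/7 = 13/7


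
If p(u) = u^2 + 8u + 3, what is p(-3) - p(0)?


p(-3) = -12
p(0) = 3
p(-3) - p(0) = -12 - 3 = -15


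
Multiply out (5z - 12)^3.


Expand (5z - 12)^3 by repeated multiplication:
  (5z - 12)^2 = 25z^2 - 120z + 144
= 125z^3 - 900z^2 + 2160z - 1728


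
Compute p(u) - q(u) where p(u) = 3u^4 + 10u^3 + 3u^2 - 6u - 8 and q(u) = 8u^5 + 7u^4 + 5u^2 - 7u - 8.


Distribute the minus sign:
  (3u^4 + 10u^3 + 3u^2 - 6u - 8)
- (8u^5 + 7u^4 + 5u^2 - 7u - 8)
Negate second polynomial: -8u^5 - 7u^4 - 5u^2 + 7u + 8
Add: -8u^5 - 4u^4 + 10u^3 - 2u^2 + u


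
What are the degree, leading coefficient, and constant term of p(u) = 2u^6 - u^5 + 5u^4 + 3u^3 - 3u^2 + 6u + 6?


Highest power of u is 6, with coefficient 2. Constant term is 6.
Degree = 6, leading coefficient = 2, constant term = 6


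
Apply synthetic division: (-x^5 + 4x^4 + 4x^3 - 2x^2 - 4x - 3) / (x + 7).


Synthetic division with c = -7. Coefficients: -1, 4, 4, -2, -4, -3
Bring down -1.
  -1 * -7 = 7; 7 + 4 = 11
  11 * -7 = -77; -77 + 4 = -73
  -73 * -7 = 511; 511 - 2 = 509
  509 * -7 = -3563; -3563 - 4 = -3567
  -3567 * -7 = 24969; 24969 - 3 = 24966
Quotient: -x^4 + 11x^3 - 73x^2 + 509x - 3567, Remainder: 24966


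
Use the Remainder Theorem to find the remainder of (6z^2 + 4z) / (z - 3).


By the Remainder Theorem, the remainder equals p(3):
  6*(3)^2 = 54
  4*(3)^1 = 12
  constant: 0
Sum: 54 + 12 + 0 = 66


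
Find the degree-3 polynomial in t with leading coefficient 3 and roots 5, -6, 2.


p(t) = 3(t - 5)(t + 6)(t - 2)
Expand: 3t^3 - 3t^2 - 96t + 180


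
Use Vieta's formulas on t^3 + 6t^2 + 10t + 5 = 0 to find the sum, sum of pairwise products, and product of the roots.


Monic cubic t^3+bt^2+ct+d=0: sum=-b, pairwise sum=c, product=-d.
b=6, c=10, d=5
r1+r2+r3 = -6
r1r2+r1r3+r2r3 = 10
r1r2r3 = -5


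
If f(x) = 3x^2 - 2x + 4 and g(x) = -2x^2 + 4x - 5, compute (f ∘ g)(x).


Substitute g(x) into f:
f(g(x)) = 3*(-2x^2 + 4x - 5)^2 + (-2)*(-2x^2 + 4x - 5) + 4
(-2x^2 + 4x - 5)^2 = 4x^4 - 16x^3 + 36x^2 - 40x + 25
Expand and combine: 12x^4 - 48x^3 + 112x^2 - 128x + 89


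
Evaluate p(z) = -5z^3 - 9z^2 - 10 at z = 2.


Using direct substitution:
  -5 * (2)^3 = -40
  -9 * (2)^2 = -36
  0 * (2)^1 = 0
  constant: -10
Sum = -40 - 36 + 0 - 10 = -86


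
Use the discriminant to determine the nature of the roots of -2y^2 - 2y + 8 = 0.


D = b^2 - 4ac = (-2)^2 - 4(-2)(8) = 4 + 64 = 68
Since D > 0: two distinct irrational roots


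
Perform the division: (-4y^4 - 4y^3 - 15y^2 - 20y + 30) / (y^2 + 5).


(-4y^4 - 4y^3 - 15y^2 - 20y + 30) / (y^2 + 5)
Step 1: -4y^2 * (y^2 + 5) = -4y^4 - 20y^2; subtract.
Step 2: -4y * (y^2 + 5) = -4y^3 - 20y; subtract.
Step 3: 5 * (y^2 + 5) = 5y^2 + 25; subtract.
Quotient: -4y^2 - 4y + 5, Remainder: 5


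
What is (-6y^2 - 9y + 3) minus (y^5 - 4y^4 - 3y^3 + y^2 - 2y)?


Distribute the minus sign:
  (-6y^2 - 9y + 3)
- (y^5 - 4y^4 - 3y^3 + y^2 - 2y)
Negate second polynomial: -y^5 + 4y^4 + 3y^3 - y^2 + 2y
Add: -y^5 + 4y^4 + 3y^3 - 7y^2 - 7y + 3


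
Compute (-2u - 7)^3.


Expand (-2u - 7)^3 by repeated multiplication:
  (-2u - 7)^2 = 4u^2 + 28u + 49
= -8u^3 - 84u^2 - 294u - 343


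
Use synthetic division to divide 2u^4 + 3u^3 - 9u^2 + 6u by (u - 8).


Synthetic division with c = 8. Coefficients: 2, 3, -9, 6, 0
Bring down 2.
  2 * 8 = 16; 16 + 3 = 19
  19 * 8 = 152; 152 - 9 = 143
  143 * 8 = 1144; 1144 + 6 = 1150
  1150 * 8 = 9200; 9200 + 0 = 9200
Quotient: 2u^3 + 19u^2 + 143u + 1150, Remainder: 9200


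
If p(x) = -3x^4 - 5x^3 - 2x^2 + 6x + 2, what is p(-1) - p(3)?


p(-1) = -4
p(3) = -376
p(-1) - p(3) = -4 + 376 = 372


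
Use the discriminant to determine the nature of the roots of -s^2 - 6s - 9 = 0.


D = b^2 - 4ac = (-6)^2 - 4(-1)(-9) = 36 - 36 = 0
Since D = 0: one repeated real root


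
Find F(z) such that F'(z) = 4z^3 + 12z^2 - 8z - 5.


Reverse power rule on each term:
  ∫ 4z^3 dz = z^4
  ∫ 12z^2 dz = 4z^3
  ∫ -8z dz = -4z^2
  ∫ -5 dz = -5z
F(z) = z^4 + 4z^3 - 4z^2 - 5z + C


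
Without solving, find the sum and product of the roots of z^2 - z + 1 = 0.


For az^2+bz+c=0: sum = -b/a, product = c/a.
a=1, b=-1, c=1
Sum = -(-1)/1 = 1
Product = (1)/1 = 1


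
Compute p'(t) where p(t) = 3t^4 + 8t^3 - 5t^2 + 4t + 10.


Apply the power rule term by term:
  d/dt(3t^4) = 12t^3
  d/dt(8t^3) = 24t^2
  d/dt(-5t^2) = -10t
  d/dt(4t) = 4
  d/dt(10) = 0
p'(t) = 12t^3 + 24t^2 - 10t + 4


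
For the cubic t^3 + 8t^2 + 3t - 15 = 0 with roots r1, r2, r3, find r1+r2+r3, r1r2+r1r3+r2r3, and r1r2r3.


Monic cubic t^3+bt^2+ct+d=0: sum=-b, pairwise sum=c, product=-d.
b=8, c=3, d=-15
r1+r2+r3 = -8
r1r2+r1r3+r2r3 = 3
r1r2r3 = 15


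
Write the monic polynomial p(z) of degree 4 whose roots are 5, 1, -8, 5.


p(z) = (z - 5)(z - 1)(z + 8)(z - 5)
Expand: z^4 - 3z^3 - 53z^2 + 255z - 200


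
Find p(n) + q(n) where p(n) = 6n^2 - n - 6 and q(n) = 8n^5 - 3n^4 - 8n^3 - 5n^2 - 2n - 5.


Align terms by degree and add:
  6n^2 - n - 6
+ 8n^5 - 3n^4 - 8n^3 - 5n^2 - 2n - 5
= 8n^5 - 3n^4 - 8n^3 + n^2 - 3n - 11


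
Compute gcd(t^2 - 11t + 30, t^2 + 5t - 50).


Factor each:
  t^2 - 11t + 30 = (t - 5)(t - 6)
  t^2 + 5t - 50 = (t - 5)(t + 10)
Common monic factor: t - 5


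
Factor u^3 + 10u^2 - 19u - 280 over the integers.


Try integer roots (divisors of -280). u=5: p(5)=0.
Divide out (u - 5): quotient is u^2 + 15u + 56.
Factor the quadratic: (u + 8)(u + 7)
Result: (u - 5)(u + 8)(u + 7)


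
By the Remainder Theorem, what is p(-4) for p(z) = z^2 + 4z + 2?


By the Remainder Theorem, the remainder equals p(-4):
  1*(-4)^2 = 16
  4*(-4)^1 = -16
  constant: 2
Sum: 16 - 16 + 2 = 2


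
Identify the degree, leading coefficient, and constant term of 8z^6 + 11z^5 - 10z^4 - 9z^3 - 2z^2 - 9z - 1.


Highest power of z is 6, with coefficient 8. Constant term is -1.
Degree = 6, leading coefficient = 8, constant term = -1


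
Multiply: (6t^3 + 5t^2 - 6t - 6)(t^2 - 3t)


Distribute each term of the first polynomial:
  (6t^3)(t^2 - 3t) = 6t^5 - 18t^4
  (5t^2)(t^2 - 3t) = 5t^4 - 15t^3
  (-6t)(t^2 - 3t) = -6t^3 + 18t^2
  (-6)(t^2 - 3t) = -6t^2 + 18t
Sum: 6t^5 - 13t^4 - 21t^3 + 12t^2 + 18t


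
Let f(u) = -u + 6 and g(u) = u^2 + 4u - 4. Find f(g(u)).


Substitute g(u) into f:
f(g(u)) = -1*(u^2 + 4u - 4) + 6
Expand and combine: -u^2 - 4u + 10


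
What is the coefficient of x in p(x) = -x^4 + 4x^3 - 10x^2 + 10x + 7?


Read off the coefficient of x: 10


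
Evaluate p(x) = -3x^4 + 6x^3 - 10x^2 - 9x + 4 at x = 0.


Using direct substitution:
  -3 * (0)^4 = 0
  6 * (0)^3 = 0
  -10 * (0)^2 = 0
  -9 * (0)^1 = 0
  constant: 4
Sum = 0 + 0 + 0 + 0 + 4 = 4


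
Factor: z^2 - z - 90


Roots satisfy r1 + r2 = -b/a = 1 and r1*r2 = c/a = -90.
So r1 = -9, r2 = 10.
z^2 - z - 90 = (z - r1)(z - r2) = (z + 9)(z - 10)


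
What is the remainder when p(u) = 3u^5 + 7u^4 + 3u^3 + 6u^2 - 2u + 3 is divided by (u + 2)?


By the Remainder Theorem, the remainder equals p(-2):
  3*(-2)^5 = -96
  7*(-2)^4 = 112
  3*(-2)^3 = -24
  6*(-2)^2 = 24
  -2*(-2)^1 = 4
  constant: 3
Sum: -96 + 112 - 24 + 24 + 4 + 3 = 23


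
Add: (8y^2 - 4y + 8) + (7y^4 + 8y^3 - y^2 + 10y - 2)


Align terms by degree and add:
  8y^2 - 4y + 8
+ 7y^4 + 8y^3 - y^2 + 10y - 2
= 7y^4 + 8y^3 + 7y^2 + 6y + 6


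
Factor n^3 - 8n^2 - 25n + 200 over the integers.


Try integer roots (divisors of 200). n=5: p(5)=0.
Divide out (n - 5): quotient is n^2 - 3n - 40.
Factor the quadratic: (n + 5)(n - 8)
Result: (n - 5)(n + 5)(n - 8)


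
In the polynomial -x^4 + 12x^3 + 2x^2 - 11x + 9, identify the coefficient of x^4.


Read off the coefficient of x^4: -1


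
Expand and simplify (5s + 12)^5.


Expand (5s + 12)^5 by repeated multiplication:
  (5s + 12)^2 = 25s^2 + 120s + 144
  (5s + 12)^3 = 125s^3 + 900s^2 + 2160s + 1728
  (5s + 12)^4 = 625s^4 + 6000s^3 + 21600s^2 + 34560s + 20736
= 3125s^5 + 37500s^4 + 180000s^3 + 432000s^2 + 518400s + 248832


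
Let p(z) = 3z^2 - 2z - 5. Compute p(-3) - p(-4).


p(-3) = 28
p(-4) = 51
p(-3) - p(-4) = 28 - 51 = -23


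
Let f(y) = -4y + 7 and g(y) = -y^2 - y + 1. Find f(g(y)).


Substitute g(y) into f:
f(g(y)) = -4*(-y^2 - y + 1) + 7
Expand and combine: 4y^2 + 4y + 3


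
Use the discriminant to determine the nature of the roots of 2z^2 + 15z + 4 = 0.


D = b^2 - 4ac = (15)^2 - 4(2)(4) = 225 - 32 = 193
Since D > 0: two distinct irrational roots


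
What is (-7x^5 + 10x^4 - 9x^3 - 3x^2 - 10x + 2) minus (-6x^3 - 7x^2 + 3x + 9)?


Distribute the minus sign:
  (-7x^5 + 10x^4 - 9x^3 - 3x^2 - 10x + 2)
- (-6x^3 - 7x^2 + 3x + 9)
Negate second polynomial: 6x^3 + 7x^2 - 3x - 9
Add: -7x^5 + 10x^4 - 3x^3 + 4x^2 - 13x - 7


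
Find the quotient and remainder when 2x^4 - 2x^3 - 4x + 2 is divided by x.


(2x^4 - 2x^3 - 4x + 2) / (x)
Step 1: 2x^3 * (x) = 2x^4; subtract.
Step 2: -2x^2 * (x) = -2x^3; subtract.
Step 3: 0 * (x) = 0; subtract.
Step 4: -4 * (x) = -4x; subtract.
Quotient: 2x^3 - 2x^2 - 4, Remainder: 2


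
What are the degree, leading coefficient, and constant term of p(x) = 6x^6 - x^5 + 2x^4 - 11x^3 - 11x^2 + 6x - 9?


Highest power of x is 6, with coefficient 6. Constant term is -9.
Degree = 6, leading coefficient = 6, constant term = -9


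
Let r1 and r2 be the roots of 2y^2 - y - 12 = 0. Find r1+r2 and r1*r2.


For ay^2+by+c=0: sum = -b/a, product = c/a.
a=2, b=-1, c=-12
Sum = -(-1)/2 = 1/2
Product = (-12)/2 = -6


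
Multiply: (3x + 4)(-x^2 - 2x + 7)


Distribute each term of the first polynomial:
  (3x)(-x^2 - 2x + 7) = -3x^3 - 6x^2 + 21x
  (4)(-x^2 - 2x + 7) = -4x^2 - 8x + 28
Sum: -3x^3 - 10x^2 + 13x + 28


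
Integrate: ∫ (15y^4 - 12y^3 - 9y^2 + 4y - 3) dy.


Reverse power rule on each term:
  ∫ 15y^4 dy = 3y^5
  ∫ -12y^3 dy = -3y^4
  ∫ -9y^2 dy = -3y^3
  ∫ 4y dy = 2y^2
  ∫ -3 dy = -3y
F(y) = 3y^5 - 3y^4 - 3y^3 + 2y^2 - 3y + C


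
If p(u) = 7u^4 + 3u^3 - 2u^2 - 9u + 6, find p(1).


Using direct substitution:
  7 * (1)^4 = 7
  3 * (1)^3 = 3
  -2 * (1)^2 = -2
  -9 * (1)^1 = -9
  constant: 6
Sum = 7 + 3 - 2 - 9 + 6 = 5


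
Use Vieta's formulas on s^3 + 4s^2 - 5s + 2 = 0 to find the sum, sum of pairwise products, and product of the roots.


Monic cubic s^3+bs^2+cs+d=0: sum=-b, pairwise sum=c, product=-d.
b=4, c=-5, d=2
r1+r2+r3 = -4
r1r2+r1r3+r2r3 = -5
r1r2r3 = -2


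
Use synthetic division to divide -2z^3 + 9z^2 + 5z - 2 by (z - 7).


Synthetic division with c = 7. Coefficients: -2, 9, 5, -2
Bring down -2.
  -2 * 7 = -14; -14 + 9 = -5
  -5 * 7 = -35; -35 + 5 = -30
  -30 * 7 = -210; -210 - 2 = -212
Quotient: -2z^2 - 5z - 30, Remainder: -212


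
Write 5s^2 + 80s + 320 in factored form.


Roots satisfy r1 + r2 = -b/a = -16 and r1*r2 = c/a = 64.
So r1 = -8, r2 = -8.
5s^2 + 80s + 320 = 5(s - r1)(s - r2) = 5(s + 8)(s + 8)


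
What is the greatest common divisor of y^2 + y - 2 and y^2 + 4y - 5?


Factor each:
  y^2 + y - 2 = (y - 1)(y + 2)
  y^2 + 4y - 5 = (y - 1)(y + 5)
Common monic factor: y - 1


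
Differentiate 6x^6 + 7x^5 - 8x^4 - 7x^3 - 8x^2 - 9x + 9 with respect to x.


Apply the power rule term by term:
  d/dx(6x^6) = 36x^5
  d/dx(7x^5) = 35x^4
  d/dx(-8x^4) = -32x^3
  d/dx(-7x^3) = -21x^2
  d/dx(-8x^2) = -16x
  d/dx(-9x) = -9
  d/dx(9) = 0
p'(x) = 36x^5 + 35x^4 - 32x^3 - 21x^2 - 16x - 9


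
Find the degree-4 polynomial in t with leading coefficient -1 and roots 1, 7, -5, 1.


p(t) = -(t - 1)(t - 7)(t + 5)(t - 1)
Expand: -t^4 + 4t^3 + 30t^2 - 68t + 35


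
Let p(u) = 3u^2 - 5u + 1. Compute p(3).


Using direct substitution:
  3 * (3)^2 = 27
  -5 * (3)^1 = -15
  constant: 1
Sum = 27 - 15 + 1 = 13


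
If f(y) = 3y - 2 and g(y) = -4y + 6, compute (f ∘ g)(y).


Substitute g(y) into f:
f(g(y)) = 3*(-4y + 6) + (-2)
Expand and combine: -12y + 16


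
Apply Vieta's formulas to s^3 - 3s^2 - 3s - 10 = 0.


Monic cubic s^3+bs^2+cs+d=0: sum=-b, pairwise sum=c, product=-d.
b=-3, c=-3, d=-10
r1+r2+r3 = 3
r1r2+r1r3+r2r3 = -3
r1r2r3 = 10


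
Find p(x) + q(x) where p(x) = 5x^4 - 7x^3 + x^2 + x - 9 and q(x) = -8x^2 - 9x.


Align terms by degree and add:
  5x^4 - 7x^3 + x^2 + x - 9
  -8x^2 - 9x
= 5x^4 - 7x^3 - 7x^2 - 8x - 9


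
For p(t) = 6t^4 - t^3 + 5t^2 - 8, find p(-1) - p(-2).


p(-1) = 4
p(-2) = 116
p(-1) - p(-2) = 4 - 116 = -112


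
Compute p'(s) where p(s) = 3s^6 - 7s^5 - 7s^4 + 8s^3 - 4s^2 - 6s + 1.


Apply the power rule term by term:
  d/ds(3s^6) = 18s^5
  d/ds(-7s^5) = -35s^4
  d/ds(-7s^4) = -28s^3
  d/ds(8s^3) = 24s^2
  d/ds(-4s^2) = -8s
  d/ds(-6s) = -6
  d/ds(1) = 0
p'(s) = 18s^5 - 35s^4 - 28s^3 + 24s^2 - 8s - 6


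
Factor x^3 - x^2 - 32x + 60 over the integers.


Try integer roots (divisors of 60). x=5: p(5)=0.
Divide out (x - 5): quotient is x^2 + 4x - 12.
Factor the quadratic: (x - 2)(x + 6)
Result: (x - 5)(x - 2)(x + 6)


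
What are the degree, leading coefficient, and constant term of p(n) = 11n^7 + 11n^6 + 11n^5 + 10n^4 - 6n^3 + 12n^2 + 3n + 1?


Highest power of n is 7, with coefficient 11. Constant term is 1.
Degree = 7, leading coefficient = 11, constant term = 1


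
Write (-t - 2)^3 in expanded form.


Expand (-t - 2)^3 by repeated multiplication:
  (-t - 2)^2 = t^2 + 4t + 4
= -t^3 - 6t^2 - 12t - 8


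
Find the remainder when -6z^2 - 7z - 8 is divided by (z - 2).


By the Remainder Theorem, the remainder equals p(2):
  -6*(2)^2 = -24
  -7*(2)^1 = -14
  constant: -8
Sum: -24 - 14 - 8 = -46


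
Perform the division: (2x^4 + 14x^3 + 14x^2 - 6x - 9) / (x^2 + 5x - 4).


(2x^4 + 14x^3 + 14x^2 - 6x - 9) / (x^2 + 5x - 4)
Step 1: 2x^2 * (x^2 + 5x - 4) = 2x^4 + 10x^3 - 8x^2; subtract.
Step 2: 4x * (x^2 + 5x - 4) = 4x^3 + 20x^2 - 16x; subtract.
Step 3: 2 * (x^2 + 5x - 4) = 2x^2 + 10x - 8; subtract.
Quotient: 2x^2 + 4x + 2, Remainder: -1


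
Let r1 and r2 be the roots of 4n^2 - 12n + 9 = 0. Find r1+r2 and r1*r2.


For an^2+bn+c=0: sum = -b/a, product = c/a.
a=4, b=-12, c=9
Sum = -(-12)/4 = 3
Product = (9)/4 = 9/4


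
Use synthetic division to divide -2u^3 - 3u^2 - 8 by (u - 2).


Synthetic division with c = 2. Coefficients: -2, -3, 0, -8
Bring down -2.
  -2 * 2 = -4; -4 - 3 = -7
  -7 * 2 = -14; -14 + 0 = -14
  -14 * 2 = -28; -28 - 8 = -36
Quotient: -2u^2 - 7u - 14, Remainder: -36
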